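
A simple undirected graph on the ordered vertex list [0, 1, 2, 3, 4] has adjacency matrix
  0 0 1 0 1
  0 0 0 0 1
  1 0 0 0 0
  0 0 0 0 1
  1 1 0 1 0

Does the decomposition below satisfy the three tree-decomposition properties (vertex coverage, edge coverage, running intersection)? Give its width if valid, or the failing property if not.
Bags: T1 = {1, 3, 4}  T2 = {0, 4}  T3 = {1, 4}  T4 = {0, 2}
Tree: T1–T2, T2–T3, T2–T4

A tree decomposition must satisfy three properties: every vertex lies in some bag; for every edge, both endpoints lie together in some bag; and for every vertex, the bags containing it form a connected subtree. Here bags containing vertex 1 are not connected in the tree, so the decomposition is invalid.

No — bags containing vertex 1 are not connected in the tree.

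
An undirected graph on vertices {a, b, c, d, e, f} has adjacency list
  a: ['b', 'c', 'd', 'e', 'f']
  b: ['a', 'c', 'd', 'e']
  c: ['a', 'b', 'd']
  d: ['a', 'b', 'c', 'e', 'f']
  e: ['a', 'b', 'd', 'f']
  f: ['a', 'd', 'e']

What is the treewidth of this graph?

3

A width-3 tree decomposition is:
Bags: B1 = {a, b, c, d}  B2 = {a, b, d, e}  B3 = {a, d, e, f}
Tree: B1–B2, B2–B3
Each bag holds 4 vertices, so the decomposition has width 3, which upper-bounds the treewidth. For the lower bound, the 4 vertices {a, d, e, f} are pairwise adjacent, and any tree decomposition puts a clique entirely inside one bag — forcing width ≥ 3. Combining the bounds, tw(G) = 3.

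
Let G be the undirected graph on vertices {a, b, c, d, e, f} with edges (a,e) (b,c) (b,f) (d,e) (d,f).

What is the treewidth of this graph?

A width-1 tree decomposition is:
Bags: B1 = {b, c}  B2 = {b, f}  B3 = {d, f}  B4 = {d, e}  B5 = {a, e}
Tree: B1–B2, B2–B3, B3–B4, B4–B5
The largest bag has 2 vertices, giving width 1; this decomposition certifies tw(G) ≤ 1. Since G has at least one edge (e.g. c–b), it is not an edgeless graph, so tw(G) ≥ 1. Hence tw(G) = 1 exactly.

1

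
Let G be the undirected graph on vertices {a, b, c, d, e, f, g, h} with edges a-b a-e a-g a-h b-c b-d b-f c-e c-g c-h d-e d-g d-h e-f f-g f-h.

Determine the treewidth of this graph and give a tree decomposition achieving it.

Treewidth 4.
One such decomposition:
Bags: B1 = {b, e, f, g, h}  B2 = {b, c, e, g, h}  B3 = {a, b, e, g, h}  B4 = {b, d, e, g, h}
Tree: B1–B2, B2–B3, B3–B4

Every bag has size at most 5, so the width is 5 − 1 = 4 and tw(G) ≤ 4. For the lower bound: the 5 vertex sets {f,g}, {c,e}, {a,b}, {h}, {d} are disjoint, each induces a connected subgraph, and every pair is joined by at least one edge of G. Contracting each set to a single vertex therefore yields K_{5} as a minor, and since treewidth is minor-monotone, tw(G) ≥ tw(K_{5}) = 4. The upper and lower bounds meet at 4, so that is the treewidth.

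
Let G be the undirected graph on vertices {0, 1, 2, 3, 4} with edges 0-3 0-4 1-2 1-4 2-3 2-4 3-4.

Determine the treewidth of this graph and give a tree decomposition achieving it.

The largest bag has 3 vertices, giving width 2; this decomposition certifies tw(G) ≤ 2. On the other hand G contains the 3-clique {0, 3, 4}. A clique must lie in a single bag of any decomposition, so no decomposition can have width below 2. Therefore the treewidth is 2.

Treewidth 2.
Bags: B1 = {1, 2, 4}  B2 = {2, 3, 4}  B3 = {0, 3, 4}
Tree: B1–B2, B2–B3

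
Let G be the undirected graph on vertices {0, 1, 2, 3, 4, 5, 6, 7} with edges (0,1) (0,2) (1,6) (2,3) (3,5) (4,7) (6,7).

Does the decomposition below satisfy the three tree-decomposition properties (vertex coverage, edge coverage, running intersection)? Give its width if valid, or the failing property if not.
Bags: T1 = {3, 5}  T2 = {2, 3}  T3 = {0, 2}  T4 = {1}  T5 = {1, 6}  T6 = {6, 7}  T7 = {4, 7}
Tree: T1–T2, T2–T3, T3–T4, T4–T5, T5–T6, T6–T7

A tree decomposition must satisfy three properties: every vertex lies in some bag; for every edge, both endpoints lie together in some bag; and for every vertex, the bags containing it form a connected subtree. Here edge (0,1) lies in no bag, so the decomposition is invalid.

No — edge (0,1) lies in no bag.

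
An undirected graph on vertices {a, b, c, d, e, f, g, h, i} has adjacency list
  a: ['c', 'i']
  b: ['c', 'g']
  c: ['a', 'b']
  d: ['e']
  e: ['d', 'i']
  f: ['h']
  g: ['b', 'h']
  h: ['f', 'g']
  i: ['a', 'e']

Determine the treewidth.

A width-1 tree decomposition is:
Bags: B1 = {d, e}  B2 = {e, i}  B3 = {a, i}  B4 = {a, c}  B5 = {b, c}  B6 = {b, g}  B7 = {g, h}  B8 = {f, h}
Tree: B1–B2, B2–B3, B3–B4, B4–B5, B5–B6, B6–B7, B7–B8
Every bag has size at most 2, so the width is 2 − 1 = 1 and tw(G) ≤ 1. Any graph with an edge has treewidth ≥ 1, and G has the edge d–e. Hence tw(G) = 1 exactly.

1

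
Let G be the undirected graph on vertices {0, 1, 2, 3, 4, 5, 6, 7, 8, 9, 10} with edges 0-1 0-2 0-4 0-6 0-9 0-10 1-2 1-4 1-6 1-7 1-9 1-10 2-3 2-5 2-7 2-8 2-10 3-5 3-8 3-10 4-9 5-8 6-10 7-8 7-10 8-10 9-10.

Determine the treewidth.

3

A width-3 tree decomposition is:
Bags: B1 = {1, 2, 7, 10}  B2 = {0, 1, 2, 10}  B3 = {2, 7, 8, 10}  B4 = {2, 3, 8, 10}  B5 = {0, 1, 6, 10}  B6 = {0, 1, 9, 10}  B7 = {2, 3, 5, 8}  B8 = {0, 1, 4, 9}
Tree: B1–B2, B1–B3, B3–B4, B2–B5, B2–B6, B4–B7, B6–B8
Every bag has size at most 4, so the width is 4 − 1 = 3 and tw(G) ≤ 3. On the other hand G contains the 4-clique {2, 3, 8, 10}. A clique must lie in a single bag of any decomposition, so no decomposition can have width below 3. Hence tw(G) = 3 exactly.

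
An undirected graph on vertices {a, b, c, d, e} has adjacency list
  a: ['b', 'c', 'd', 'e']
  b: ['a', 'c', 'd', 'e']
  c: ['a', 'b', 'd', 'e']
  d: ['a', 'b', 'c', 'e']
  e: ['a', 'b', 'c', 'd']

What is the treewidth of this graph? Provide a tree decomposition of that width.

Treewidth 4.
Bags: B1 = {a, b, c, d, e}
Tree: (single bag)

With just one bag of size 5, the width is 5 − 1 = 4, so tw(G) ≤ 4. Conversely, {a, b, c, d, e} is a clique of size 5, and the vertices of any clique must share a bag in every tree decomposition; so some bag has ≥ 5 vertices and tw(G) ≥ 4. Hence tw(G) = 4 exactly.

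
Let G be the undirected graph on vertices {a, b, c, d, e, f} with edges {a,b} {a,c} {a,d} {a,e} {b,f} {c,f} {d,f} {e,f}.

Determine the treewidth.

2

A width-2 tree decomposition is:
Bags: B1 = {a, c, f}  B2 = {a, d, f}  B3 = {a, e, f}  B4 = {a, b, f}
Tree: B1–B2, B2–B3, B3–B4
The largest bag has 3 vertices, giving width 2; this decomposition certifies tw(G) ≤ 2. The edges c–f–d–a–c form a cycle, so G is not a tree and its treewidth is at least 2. Therefore the treewidth is 2.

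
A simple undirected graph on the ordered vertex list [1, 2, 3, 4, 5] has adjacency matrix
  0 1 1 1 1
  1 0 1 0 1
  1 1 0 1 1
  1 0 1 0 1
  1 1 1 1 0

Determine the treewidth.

A width-3 tree decomposition is:
Bags: B1 = {1, 2, 3, 5}  B2 = {1, 3, 4, 5}
Tree: B1–B2
The largest bag has 4 vertices, giving width 3; this decomposition certifies tw(G) ≤ 3. Conversely, {1, 2, 3, 5} is a clique of size 4, and the vertices of any clique must share a bag in every tree decomposition; so some bag has ≥ 4 vertices and tw(G) ≥ 3. Hence tw(G) = 3 exactly.

3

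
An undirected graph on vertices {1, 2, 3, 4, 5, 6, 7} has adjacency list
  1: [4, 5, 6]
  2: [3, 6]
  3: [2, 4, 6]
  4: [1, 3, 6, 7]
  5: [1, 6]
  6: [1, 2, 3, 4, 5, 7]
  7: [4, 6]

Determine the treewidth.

A width-2 tree decomposition is:
Bags: B1 = {4, 6, 7}  B2 = {1, 4, 6}  B3 = {3, 4, 6}  B4 = {1, 5, 6}  B5 = {2, 3, 6}
Tree: B1–B2, B1–B3, B2–B4, B3–B5
The largest bag has 3 vertices, giving width 2; this decomposition certifies tw(G) ≤ 2. On the other hand G contains the 3-clique {2, 3, 6}. A clique must lie in a single bag of any decomposition, so no decomposition can have width below 2. The upper and lower bounds meet at 2, so that is the treewidth.

2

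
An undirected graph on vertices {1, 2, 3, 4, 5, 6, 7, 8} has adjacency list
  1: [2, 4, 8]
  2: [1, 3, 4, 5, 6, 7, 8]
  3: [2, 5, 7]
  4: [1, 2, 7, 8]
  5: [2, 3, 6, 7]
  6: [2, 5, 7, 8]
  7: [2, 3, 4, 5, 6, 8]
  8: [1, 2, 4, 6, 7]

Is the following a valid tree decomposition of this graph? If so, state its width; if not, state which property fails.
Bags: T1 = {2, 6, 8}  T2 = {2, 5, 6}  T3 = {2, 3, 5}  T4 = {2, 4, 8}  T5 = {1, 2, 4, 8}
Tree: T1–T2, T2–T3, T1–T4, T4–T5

No — vertex 7 appears in no bag.

A tree decomposition must satisfy three properties: every vertex lies in some bag; for every edge, both endpoints lie together in some bag; and for every vertex, the bags containing it form a connected subtree. Here vertex 7 appears in no bag, so the decomposition is invalid.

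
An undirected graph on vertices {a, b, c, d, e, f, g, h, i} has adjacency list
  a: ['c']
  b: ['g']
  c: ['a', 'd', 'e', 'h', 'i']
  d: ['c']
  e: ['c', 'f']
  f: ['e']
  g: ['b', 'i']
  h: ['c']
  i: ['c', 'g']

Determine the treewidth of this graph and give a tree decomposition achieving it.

Every bag has size at most 2, so the width is 2 − 1 = 1 and tw(G) ≤ 1. Since G has at least one edge (e.g. d–c), it is not an edgeless graph, so tw(G) ≥ 1. The upper and lower bounds meet at 1, so that is the treewidth.

Treewidth 1.
One optimal decomposition is:
Bags: B1 = {c, d}  B2 = {c, i}  B3 = {g, i}  B4 = {b, g}  B5 = {c, e}  B6 = {c, h}  B7 = {a, c}  B8 = {e, f}
Tree: B1–B2, B2–B3, B3–B4, B2–B5, B1–B6, B5–B7, B5–B8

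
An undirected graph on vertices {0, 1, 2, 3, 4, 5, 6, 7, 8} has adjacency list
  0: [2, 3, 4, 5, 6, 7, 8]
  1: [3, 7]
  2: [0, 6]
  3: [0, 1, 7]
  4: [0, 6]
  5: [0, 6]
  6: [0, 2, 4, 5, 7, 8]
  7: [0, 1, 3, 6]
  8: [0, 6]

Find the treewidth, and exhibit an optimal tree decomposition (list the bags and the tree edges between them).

Each bag holds 3 vertices, so the decomposition has width 2, which upper-bounds the treewidth. Conversely, {0, 3, 7} is a clique of size 3, and the vertices of any clique must share a bag in every tree decomposition; so some bag has ≥ 3 vertices and tw(G) ≥ 2. Combining the bounds, tw(G) = 2.

Treewidth 2.
Bags: B1 = {0, 6, 7}  B2 = {0, 3, 7}  B3 = {0, 5, 6}  B4 = {0, 2, 6}  B5 = {1, 3, 7}  B6 = {0, 4, 6}  B7 = {0, 6, 8}
Tree: B1–B2, B1–B3, B1–B4, B2–B5, B4–B6, B1–B7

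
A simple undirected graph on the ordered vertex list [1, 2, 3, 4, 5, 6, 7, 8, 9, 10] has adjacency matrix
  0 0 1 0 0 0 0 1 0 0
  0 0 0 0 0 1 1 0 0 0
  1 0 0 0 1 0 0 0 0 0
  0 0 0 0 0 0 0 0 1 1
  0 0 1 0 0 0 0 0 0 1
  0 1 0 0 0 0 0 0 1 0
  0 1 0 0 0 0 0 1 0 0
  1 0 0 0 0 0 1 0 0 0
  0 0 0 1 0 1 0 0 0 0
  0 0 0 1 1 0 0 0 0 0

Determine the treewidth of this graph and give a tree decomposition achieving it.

The largest bag has 3 vertices, giving width 2; this decomposition certifies tw(G) ≤ 2. The edges 10–4–9–6–2–7–8–1–3–5–10 form a cycle, so G is not a tree and its treewidth is at least 2. Hence tw(G) = 2 exactly.

Treewidth 2.
One optimal decomposition is:
Bags: B1 = {4, 9, 10}  B2 = {6, 9, 10}  B3 = {2, 6, 10}  B4 = {2, 7, 10}  B5 = {7, 8, 10}  B6 = {1, 8, 10}  B7 = {1, 3, 10}  B8 = {3, 5, 10}
Tree: B1–B2, B2–B3, B3–B4, B4–B5, B5–B6, B6–B7, B7–B8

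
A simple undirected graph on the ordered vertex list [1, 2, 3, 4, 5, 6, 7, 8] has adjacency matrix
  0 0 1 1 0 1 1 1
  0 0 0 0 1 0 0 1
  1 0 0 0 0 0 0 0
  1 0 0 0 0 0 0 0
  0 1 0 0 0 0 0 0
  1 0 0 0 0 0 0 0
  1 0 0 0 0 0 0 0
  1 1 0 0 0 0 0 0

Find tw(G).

1

A width-1 tree decomposition is:
Bags: B1 = {1, 4}  B2 = {1, 8}  B3 = {1, 3}  B4 = {1, 7}  B5 = {1, 6}  B6 = {2, 8}  B7 = {2, 5}
Tree: B1–B2, B1–B3, B1–B4, B4–B5, B2–B6, B6–B7
The largest bag has 2 vertices, giving width 1; this decomposition certifies tw(G) ≤ 1. G has an edge, so its treewidth is at least 1. Combining the bounds, tw(G) = 1.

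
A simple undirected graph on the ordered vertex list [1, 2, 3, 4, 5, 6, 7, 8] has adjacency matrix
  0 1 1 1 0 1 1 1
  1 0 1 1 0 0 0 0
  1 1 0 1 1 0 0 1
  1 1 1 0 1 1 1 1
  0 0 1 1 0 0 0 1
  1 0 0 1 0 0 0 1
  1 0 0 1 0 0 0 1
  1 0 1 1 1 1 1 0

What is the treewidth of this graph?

A width-3 tree decomposition is:
Bags: B1 = {1, 4, 6, 8}  B2 = {1, 3, 4, 8}  B3 = {1, 2, 3, 4}  B4 = {3, 4, 5, 8}  B5 = {1, 4, 7, 8}
Tree: B1–B2, B2–B3, B2–B4, B2–B5
The largest bag has 4 vertices, giving width 3; this decomposition certifies tw(G) ≤ 3. For the lower bound, the 4 vertices {1, 3, 4, 8} are pairwise adjacent, and any tree decomposition puts a clique entirely inside one bag — forcing width ≥ 3. Hence tw(G) = 3 exactly.

3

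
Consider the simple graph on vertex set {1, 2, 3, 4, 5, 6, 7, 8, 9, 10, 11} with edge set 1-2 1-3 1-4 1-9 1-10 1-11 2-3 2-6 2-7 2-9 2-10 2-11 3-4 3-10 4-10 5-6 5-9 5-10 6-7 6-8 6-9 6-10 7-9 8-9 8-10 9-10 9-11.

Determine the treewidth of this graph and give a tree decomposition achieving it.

Treewidth 3.
One optimal decomposition is:
Bags: B1 = {1, 2, 3, 10}  B2 = {1, 2, 9, 10}  B3 = {2, 6, 9, 10}  B4 = {6, 8, 9, 10}  B5 = {2, 6, 7, 9}  B6 = {1, 2, 9, 11}  B7 = {1, 3, 4, 10}  B8 = {5, 6, 9, 10}
Tree: B1–B2, B2–B3, B3–B4, B3–B5, B2–B6, B1–B7, B3–B8

Each bag holds 4 vertices, so the decomposition has width 3, which upper-bounds the treewidth. On the other hand G contains the 4-clique {6, 8, 9, 10}. A clique must lie in a single bag of any decomposition, so no decomposition can have width below 3. The upper and lower bounds meet at 3, so that is the treewidth.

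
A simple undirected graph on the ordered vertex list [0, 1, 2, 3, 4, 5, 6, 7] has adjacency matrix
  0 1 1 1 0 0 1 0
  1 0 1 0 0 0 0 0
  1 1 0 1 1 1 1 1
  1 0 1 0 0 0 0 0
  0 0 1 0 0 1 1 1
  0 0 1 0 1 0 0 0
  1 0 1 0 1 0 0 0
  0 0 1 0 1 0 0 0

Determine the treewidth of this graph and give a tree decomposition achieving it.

Treewidth 2.
Bags: B1 = {0, 2, 6}  B2 = {2, 4, 6}  B3 = {2, 4, 5}  B4 = {0, 1, 2}  B5 = {0, 2, 3}  B6 = {2, 4, 7}
Tree: B1–B2, B2–B3, B1–B4, B4–B5, B3–B6

The largest bag has 3 vertices, giving width 2; this decomposition certifies tw(G) ≤ 2. On the other hand G contains the 3-clique {0, 1, 2}. A clique must lie in a single bag of any decomposition, so no decomposition can have width below 2. The upper and lower bounds meet at 2, so that is the treewidth.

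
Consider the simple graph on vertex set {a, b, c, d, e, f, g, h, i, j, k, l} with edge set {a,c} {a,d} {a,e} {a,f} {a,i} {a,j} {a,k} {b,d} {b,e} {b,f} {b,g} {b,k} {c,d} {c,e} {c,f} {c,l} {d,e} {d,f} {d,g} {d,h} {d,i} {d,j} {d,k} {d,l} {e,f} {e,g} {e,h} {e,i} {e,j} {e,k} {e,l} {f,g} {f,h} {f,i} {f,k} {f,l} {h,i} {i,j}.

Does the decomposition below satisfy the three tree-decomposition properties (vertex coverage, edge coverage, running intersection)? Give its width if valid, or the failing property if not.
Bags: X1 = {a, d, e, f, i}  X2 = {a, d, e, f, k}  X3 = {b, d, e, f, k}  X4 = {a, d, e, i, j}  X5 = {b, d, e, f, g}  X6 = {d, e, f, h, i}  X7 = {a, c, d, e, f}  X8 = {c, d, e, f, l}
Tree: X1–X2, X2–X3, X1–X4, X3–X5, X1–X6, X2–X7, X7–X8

Yes; width 4.

Vertex coverage: the bags together contain {a, b, c, d, e, f, g, h, i, j, k, l}, the full vertex set. Edge coverage: each edge of G has both endpoints in at least one bag. Running intersection: for every vertex, the bags containing it form a connected subtree. All three properties hold, so this is a valid tree decomposition of width max|bag| − 1 = 4, and hence tw(G) ≤ 4.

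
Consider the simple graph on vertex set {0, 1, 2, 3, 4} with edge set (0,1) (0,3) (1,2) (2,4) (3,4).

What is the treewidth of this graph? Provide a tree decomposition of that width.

Treewidth 2.
One optimal decomposition is:
Bags: B1 = {0, 1, 2}  B2 = {0, 2, 3}  B3 = {2, 3, 4}
Tree: B1–B2, B2–B3

Every bag has size at most 3, so the width is 3 − 1 = 2 and tw(G) ≤ 2. Since 2–1–0–3–4–2 is a cycle in G, G is not acyclic. Forests are exactly the graphs of treewidth ≤ 1, so tw(G) ≥ 2. Therefore the treewidth is 2.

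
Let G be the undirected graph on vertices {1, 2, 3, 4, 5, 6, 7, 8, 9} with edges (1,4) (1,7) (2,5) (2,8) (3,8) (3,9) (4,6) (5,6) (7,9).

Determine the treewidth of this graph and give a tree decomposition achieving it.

Each bag holds 3 vertices, so the decomposition has width 2, which upper-bounds the treewidth. Since 7–9–3–8–2–5–6–4–1–7 is a cycle in G, G is not acyclic. Forests are exactly the graphs of treewidth ≤ 1, so tw(G) ≥ 2. Hence tw(G) = 2 exactly.

Treewidth 2.
One such decomposition:
Bags: B1 = {3, 7, 9}  B2 = {3, 7, 8}  B3 = {2, 7, 8}  B4 = {2, 5, 7}  B5 = {5, 6, 7}  B6 = {4, 6, 7}  B7 = {1, 4, 7}
Tree: B1–B2, B2–B3, B3–B4, B4–B5, B5–B6, B6–B7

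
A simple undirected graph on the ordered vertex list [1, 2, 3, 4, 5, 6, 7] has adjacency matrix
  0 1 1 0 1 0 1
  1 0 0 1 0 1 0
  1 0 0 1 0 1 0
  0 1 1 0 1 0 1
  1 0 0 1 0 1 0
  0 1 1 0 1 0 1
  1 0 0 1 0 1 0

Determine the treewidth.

3

A width-3 tree decomposition is:
Bags: B1 = {1, 4, 6, 7}  B2 = {1, 2, 4, 6}  B3 = {1, 4, 5, 6}  B4 = {1, 3, 4, 6}
Tree: B1–B2, B2–B3, B3–B4
Every bag has size at most 4, so the width is 4 − 1 = 3 and tw(G) ≤ 3. For the lower bound: the 4 vertex sets {1,7}, {2,4}, {6}, {5} are disjoint, each induces a connected subgraph, and every pair is joined by at least one edge of G. Contracting each set to a single vertex therefore yields K_{4} as a minor, and since treewidth is minor-monotone, tw(G) ≥ tw(K_{4}) = 3. The upper and lower bounds meet at 3, so that is the treewidth.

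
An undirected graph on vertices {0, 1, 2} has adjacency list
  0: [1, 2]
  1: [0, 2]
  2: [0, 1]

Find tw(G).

2

A width-2 tree decomposition is:
Bags: B1 = {0, 1, 2}
Tree: (single bag)
With just one bag of size 3, the width is 3 − 1 = 2, so tw(G) ≤ 2. For the lower bound, the 3 vertices {0, 1, 2} are pairwise adjacent, and any tree decomposition puts a clique entirely inside one bag — forcing width ≥ 2. Therefore the treewidth is 2.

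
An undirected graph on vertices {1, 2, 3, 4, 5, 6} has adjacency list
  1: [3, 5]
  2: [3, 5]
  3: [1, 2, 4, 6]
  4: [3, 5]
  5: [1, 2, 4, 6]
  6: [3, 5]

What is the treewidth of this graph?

A width-2 tree decomposition is:
Bags: B1 = {3, 5, 6}  B2 = {2, 3, 5}  B3 = {1, 3, 5}  B4 = {3, 4, 5}
Tree: B1–B2, B2–B3, B3–B4
Each bag holds 3 vertices, so the decomposition has width 2, which upper-bounds the treewidth. For the lower bound, G contains the cycle 6–3–2–5–6, so G is not a forest; only forests have treewidth ≤ 1, hence tw(G) ≥ 2. Combining the bounds, tw(G) = 2.

2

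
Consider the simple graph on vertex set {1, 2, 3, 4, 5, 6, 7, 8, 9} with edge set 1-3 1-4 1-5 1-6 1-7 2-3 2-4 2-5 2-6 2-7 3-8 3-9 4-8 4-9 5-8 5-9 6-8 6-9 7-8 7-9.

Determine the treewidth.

A width-4 tree decomposition is:
Bags: B1 = {1, 2, 3, 8, 9}  B2 = {1, 2, 7, 8, 9}  B3 = {1, 2, 5, 8, 9}  B4 = {1, 2, 4, 8, 9}  B5 = {1, 2, 6, 8, 9}
Tree: B1–B2, B2–B3, B3–B4, B4–B5
The largest bag has 5 vertices, giving width 4; this decomposition certifies tw(G) ≤ 4. For the lower bound: the 5 vertex sets {3,8}, {7,9}, {2,5}, {1}, {4} are disjoint, each induces a connected subgraph, and every pair is joined by at least one edge of G. Contracting each set to a single vertex therefore yields K_{5} as a minor, and since treewidth is minor-monotone, tw(G) ≥ tw(K_{5}) = 4. Therefore the treewidth is 4.

4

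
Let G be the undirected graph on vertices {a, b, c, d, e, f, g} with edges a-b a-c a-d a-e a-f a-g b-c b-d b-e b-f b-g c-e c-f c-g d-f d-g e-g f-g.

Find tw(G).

4

A width-4 tree decomposition is:
Bags: B1 = {a, b, c, f, g}  B2 = {a, b, c, e, g}  B3 = {a, b, d, f, g}
Tree: B1–B2, B1–B3
Each bag holds 5 vertices, so the decomposition has width 4, which upper-bounds the treewidth. For the lower bound, the 5 vertices {a, b, d, f, g} are pairwise adjacent, and any tree decomposition puts a clique entirely inside one bag — forcing width ≥ 4. The upper and lower bounds meet at 4, so that is the treewidth.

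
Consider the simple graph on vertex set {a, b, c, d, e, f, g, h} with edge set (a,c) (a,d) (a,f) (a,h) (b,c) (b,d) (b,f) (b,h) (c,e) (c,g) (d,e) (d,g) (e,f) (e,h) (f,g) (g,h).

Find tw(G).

A width-4 tree decomposition is:
Bags: B1 = {c, d, e, f, h}  B2 = {a, c, d, f, h}  B3 = {b, c, d, f, h}  B4 = {c, d, f, g, h}
Tree: B1–B2, B2–B3, B3–B4
The largest bag has 5 vertices, giving width 4; this decomposition certifies tw(G) ≤ 4. For the lower bound: the 5 vertex sets {e,f}, {a,h}, {b,c}, {d}, {g} are disjoint, each induces a connected subgraph, and every pair is joined by at least one edge of G. Contracting each set to a single vertex therefore yields K_{5} as a minor, and since treewidth is minor-monotone, tw(G) ≥ tw(K_{5}) = 4. Combining the bounds, tw(G) = 4.

4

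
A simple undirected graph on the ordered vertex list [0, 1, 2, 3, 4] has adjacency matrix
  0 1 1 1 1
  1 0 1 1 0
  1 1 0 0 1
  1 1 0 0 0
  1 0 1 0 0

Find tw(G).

2

A width-2 tree decomposition is:
Bags: B1 = {0, 2, 4}  B2 = {0, 1, 2}  B3 = {0, 1, 3}
Tree: B1–B2, B2–B3
Every bag has size at most 3, so the width is 3 − 1 = 2 and tw(G) ≤ 2. On the other hand G contains the 3-clique {0, 1, 2}. A clique must lie in a single bag of any decomposition, so no decomposition can have width below 2. Combining the bounds, tw(G) = 2.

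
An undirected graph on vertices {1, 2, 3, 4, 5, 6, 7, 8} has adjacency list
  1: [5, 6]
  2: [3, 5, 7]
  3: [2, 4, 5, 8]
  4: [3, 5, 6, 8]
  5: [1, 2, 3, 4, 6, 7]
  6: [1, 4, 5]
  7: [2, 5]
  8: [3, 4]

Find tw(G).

2

A width-2 tree decomposition is:
Bags: B1 = {4, 5, 6}  B2 = {3, 4, 5}  B3 = {1, 5, 6}  B4 = {2, 3, 5}  B5 = {3, 4, 8}  B6 = {2, 5, 7}
Tree: B1–B2, B1–B3, B2–B4, B2–B5, B4–B6
Every bag has size at most 3, so the width is 3 − 1 = 2 and tw(G) ≤ 2. For the lower bound, the 3 vertices {3, 4, 8} are pairwise adjacent, and any tree decomposition puts a clique entirely inside one bag — forcing width ≥ 2. The upper and lower bounds meet at 2, so that is the treewidth.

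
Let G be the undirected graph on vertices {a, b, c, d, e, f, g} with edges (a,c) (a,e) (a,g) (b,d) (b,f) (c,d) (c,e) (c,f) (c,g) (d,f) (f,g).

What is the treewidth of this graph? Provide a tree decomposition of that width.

Treewidth 2.
One optimal decomposition is:
Bags: B1 = {c, d, f}  B2 = {c, f, g}  B3 = {b, d, f}  B4 = {a, c, g}  B5 = {a, c, e}
Tree: B1–B2, B1–B3, B2–B4, B4–B5

The largest bag has 3 vertices, giving width 2; this decomposition certifies tw(G) ≤ 2. For the lower bound, the 3 vertices {a, c, g} are pairwise adjacent, and any tree decomposition puts a clique entirely inside one bag — forcing width ≥ 2. Hence tw(G) = 2 exactly.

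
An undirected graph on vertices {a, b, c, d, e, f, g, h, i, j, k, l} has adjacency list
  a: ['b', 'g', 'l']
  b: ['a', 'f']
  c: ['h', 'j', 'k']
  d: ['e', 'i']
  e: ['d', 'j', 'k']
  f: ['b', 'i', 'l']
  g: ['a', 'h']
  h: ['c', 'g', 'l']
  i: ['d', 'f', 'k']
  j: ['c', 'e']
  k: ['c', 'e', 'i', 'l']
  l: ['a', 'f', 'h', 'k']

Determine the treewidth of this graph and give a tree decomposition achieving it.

Treewidth 3.
One such decomposition:
Bags: B1 = {a, b, f, g}  B2 = {a, f, g, l}  B3 = {f, g, h, l}  B4 = {f, h, i, l}  B5 = {h, i, k, l}  B6 = {c, h, i, k}  B7 = {c, d, i, k}  B8 = {c, d, e, k}  B9 = {c, d, e, j}
Tree: B1–B2, B2–B3, B3–B4, B4–B5, B5–B6, B6–B7, B7–B8, B8–B9

The largest bag has 4 vertices, giving width 3; this decomposition certifies tw(G) ≤ 3. For the lower bound: the 4 vertex sets {a,b,g}, {f}, {l}, {c,h,i,k} are disjoint, each induces a connected subgraph, and every pair is joined by at least one edge of G. Contracting each set to a single vertex therefore yields K_{4} as a minor, and since treewidth is minor-monotone, tw(G) ≥ tw(K_{4}) = 3. Hence tw(G) = 3 exactly.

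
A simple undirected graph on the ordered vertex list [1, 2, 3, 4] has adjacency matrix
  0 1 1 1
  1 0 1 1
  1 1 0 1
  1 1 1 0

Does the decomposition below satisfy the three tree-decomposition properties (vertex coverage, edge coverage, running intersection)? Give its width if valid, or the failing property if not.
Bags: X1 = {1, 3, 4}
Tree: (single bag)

No — vertex 2 appears in no bag.

A tree decomposition must satisfy three properties: every vertex lies in some bag; for every edge, both endpoints lie together in some bag; and for every vertex, the bags containing it form a connected subtree. Here vertex 2 appears in no bag, so the decomposition is invalid.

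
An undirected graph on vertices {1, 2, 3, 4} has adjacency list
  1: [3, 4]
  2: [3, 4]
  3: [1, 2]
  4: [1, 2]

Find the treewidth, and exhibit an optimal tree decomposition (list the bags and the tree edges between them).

The largest bag has 3 vertices, giving width 2; this decomposition certifies tw(G) ≤ 2. For the lower bound, G contains the cycle 4–1–3–2–4, so G is not a forest; only forests have treewidth ≤ 1, hence tw(G) ≥ 2. Therefore the treewidth is 2.

Treewidth 2.
One optimal decomposition is:
Bags: B1 = {1, 3, 4}  B2 = {2, 3, 4}
Tree: B1–B2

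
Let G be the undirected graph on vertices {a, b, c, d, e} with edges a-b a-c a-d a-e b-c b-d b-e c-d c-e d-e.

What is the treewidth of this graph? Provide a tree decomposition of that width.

With just one bag of size 5, the width is 5 − 1 = 4, so tw(G) ≤ 4. On the other hand G contains the 5-clique {a, b, c, d, e}. A clique must lie in a single bag of any decomposition, so no decomposition can have width below 4. Combining the bounds, tw(G) = 4.

Treewidth 4.
Bags: B1 = {a, b, c, d, e}
Tree: (single bag)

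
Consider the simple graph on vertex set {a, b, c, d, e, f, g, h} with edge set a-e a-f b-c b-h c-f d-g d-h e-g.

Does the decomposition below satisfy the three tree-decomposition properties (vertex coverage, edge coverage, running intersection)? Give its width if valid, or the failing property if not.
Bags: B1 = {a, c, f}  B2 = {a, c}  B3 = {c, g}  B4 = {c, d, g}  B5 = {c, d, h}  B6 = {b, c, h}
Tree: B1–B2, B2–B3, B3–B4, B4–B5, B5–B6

No — vertex e appears in no bag.

A tree decomposition must satisfy three properties: every vertex lies in some bag; for every edge, both endpoints lie together in some bag; and for every vertex, the bags containing it form a connected subtree. Here vertex e appears in no bag, so the decomposition is invalid.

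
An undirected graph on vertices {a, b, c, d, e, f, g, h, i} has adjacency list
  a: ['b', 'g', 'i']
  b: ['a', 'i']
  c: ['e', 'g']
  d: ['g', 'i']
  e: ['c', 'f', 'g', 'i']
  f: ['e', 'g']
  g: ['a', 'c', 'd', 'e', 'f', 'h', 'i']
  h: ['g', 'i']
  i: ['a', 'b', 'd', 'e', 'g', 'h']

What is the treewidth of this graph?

A width-2 tree decomposition is:
Bags: B1 = {e, g, i}  B2 = {a, g, i}  B3 = {e, f, g}  B4 = {d, g, i}  B5 = {g, h, i}  B6 = {a, b, i}  B7 = {c, e, g}
Tree: B1–B2, B1–B3, B1–B4, B1–B5, B2–B6, B1–B7
The largest bag has 3 vertices, giving width 2; this decomposition certifies tw(G) ≤ 2. On the other hand G contains the 3-clique {c, e, g}. A clique must lie in a single bag of any decomposition, so no decomposition can have width below 2. The upper and lower bounds meet at 2, so that is the treewidth.

2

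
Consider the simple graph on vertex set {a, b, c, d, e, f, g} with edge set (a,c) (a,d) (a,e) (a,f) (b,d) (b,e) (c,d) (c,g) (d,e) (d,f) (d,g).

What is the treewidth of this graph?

2

A width-2 tree decomposition is:
Bags: B1 = {b, d, e}  B2 = {a, d, e}  B3 = {a, d, f}  B4 = {a, c, d}  B5 = {c, d, g}
Tree: B1–B2, B2–B3, B3–B4, B4–B5
Each bag holds 3 vertices, so the decomposition has width 2, which upper-bounds the treewidth. Conversely, {c, d, g} is a clique of size 3, and the vertices of any clique must share a bag in every tree decomposition; so some bag has ≥ 3 vertices and tw(G) ≥ 2. Combining the bounds, tw(G) = 2.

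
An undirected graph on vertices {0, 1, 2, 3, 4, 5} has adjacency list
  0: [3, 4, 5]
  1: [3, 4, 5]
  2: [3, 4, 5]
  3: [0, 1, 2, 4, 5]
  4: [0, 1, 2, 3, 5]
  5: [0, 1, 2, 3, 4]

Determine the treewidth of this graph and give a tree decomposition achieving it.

Treewidth 3.
One optimal decomposition is:
Bags: B1 = {1, 3, 4, 5}  B2 = {2, 3, 4, 5}  B3 = {0, 3, 4, 5}
Tree: B1–B2, B2–B3

Each bag holds 4 vertices, so the decomposition has width 3, which upper-bounds the treewidth. For the lower bound, the 4 vertices {0, 3, 4, 5} are pairwise adjacent, and any tree decomposition puts a clique entirely inside one bag — forcing width ≥ 3. Therefore the treewidth is 3.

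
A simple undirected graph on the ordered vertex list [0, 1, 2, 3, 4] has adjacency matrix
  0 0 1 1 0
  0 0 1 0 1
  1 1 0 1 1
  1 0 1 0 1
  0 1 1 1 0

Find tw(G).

2

A width-2 tree decomposition is:
Bags: B1 = {1, 2, 4}  B2 = {2, 3, 4}  B3 = {0, 2, 3}
Tree: B1–B2, B2–B3
The largest bag has 3 vertices, giving width 2; this decomposition certifies tw(G) ≤ 2. For the lower bound, the 3 vertices {1, 2, 4} are pairwise adjacent, and any tree decomposition puts a clique entirely inside one bag — forcing width ≥ 2. Therefore the treewidth is 2.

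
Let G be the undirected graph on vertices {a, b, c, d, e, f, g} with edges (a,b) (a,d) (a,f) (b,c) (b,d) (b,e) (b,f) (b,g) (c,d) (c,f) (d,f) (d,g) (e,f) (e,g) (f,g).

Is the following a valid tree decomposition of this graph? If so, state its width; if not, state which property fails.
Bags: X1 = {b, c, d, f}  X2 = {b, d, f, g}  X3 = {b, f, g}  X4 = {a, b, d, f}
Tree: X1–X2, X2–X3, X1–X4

A tree decomposition must satisfy three properties: every vertex lies in some bag; for every edge, both endpoints lie together in some bag; and for every vertex, the bags containing it form a connected subtree. Here vertex e appears in no bag, so the decomposition is invalid.

No — vertex e appears in no bag.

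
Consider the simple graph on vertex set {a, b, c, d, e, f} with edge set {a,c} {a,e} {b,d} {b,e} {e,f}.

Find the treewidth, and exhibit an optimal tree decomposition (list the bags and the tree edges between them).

Treewidth 1.
One optimal decomposition is:
Bags: B1 = {b, e}  B2 = {a, e}  B3 = {b, d}  B4 = {e, f}  B5 = {a, c}
Tree: B1–B2, B1–B3, B1–B4, B2–B5

The largest bag has 2 vertices, giving width 1; this decomposition certifies tw(G) ≤ 1. Any graph with an edge has treewidth ≥ 1, and G has the edge b–e. Hence tw(G) = 1 exactly.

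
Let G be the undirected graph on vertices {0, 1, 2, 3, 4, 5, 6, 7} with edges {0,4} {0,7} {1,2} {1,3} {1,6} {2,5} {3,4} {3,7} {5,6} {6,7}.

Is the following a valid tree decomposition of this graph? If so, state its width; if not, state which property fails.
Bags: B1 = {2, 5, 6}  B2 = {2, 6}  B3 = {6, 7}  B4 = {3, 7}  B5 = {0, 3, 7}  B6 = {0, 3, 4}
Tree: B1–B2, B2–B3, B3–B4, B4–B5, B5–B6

No — vertex 1 appears in no bag.

A tree decomposition must satisfy three properties: every vertex lies in some bag; for every edge, both endpoints lie together in some bag; and for every vertex, the bags containing it form a connected subtree. Here vertex 1 appears in no bag, so the decomposition is invalid.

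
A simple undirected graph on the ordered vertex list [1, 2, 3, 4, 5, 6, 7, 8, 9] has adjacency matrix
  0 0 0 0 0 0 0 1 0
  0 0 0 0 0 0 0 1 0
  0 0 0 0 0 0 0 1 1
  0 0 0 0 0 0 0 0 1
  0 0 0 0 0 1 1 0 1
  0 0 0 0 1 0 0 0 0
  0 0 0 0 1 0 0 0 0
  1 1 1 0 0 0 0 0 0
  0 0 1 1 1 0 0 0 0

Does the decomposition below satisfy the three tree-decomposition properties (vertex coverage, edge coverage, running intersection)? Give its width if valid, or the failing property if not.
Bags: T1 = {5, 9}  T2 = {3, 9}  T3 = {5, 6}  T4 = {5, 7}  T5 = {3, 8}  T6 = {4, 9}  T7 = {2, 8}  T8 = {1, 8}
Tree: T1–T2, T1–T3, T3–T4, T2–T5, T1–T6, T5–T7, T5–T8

Vertex coverage: the bags together contain {1, 2, 3, 4, 5, 6, 7, 8, 9}, the full vertex set. Edge coverage: each edge of G has both endpoints in at least one bag. Running intersection: for every vertex, the bags containing it form a connected subtree. All three properties hold, so this is a valid tree decomposition of width max|bag| − 1 = 1, and hence tw(G) ≤ 1.

Yes; width 1.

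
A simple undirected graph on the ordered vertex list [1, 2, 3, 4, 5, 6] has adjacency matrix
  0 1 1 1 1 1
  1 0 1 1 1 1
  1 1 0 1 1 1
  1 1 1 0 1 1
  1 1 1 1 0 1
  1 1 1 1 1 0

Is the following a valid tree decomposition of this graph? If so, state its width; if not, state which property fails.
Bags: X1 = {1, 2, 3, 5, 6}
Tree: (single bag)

A tree decomposition must satisfy three properties: every vertex lies in some bag; for every edge, both endpoints lie together in some bag; and for every vertex, the bags containing it form a connected subtree. Here vertex 4 appears in no bag, so the decomposition is invalid.

No — vertex 4 appears in no bag.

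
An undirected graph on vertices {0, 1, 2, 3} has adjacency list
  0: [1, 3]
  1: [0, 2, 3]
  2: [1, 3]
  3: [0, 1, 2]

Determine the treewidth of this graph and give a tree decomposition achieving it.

Treewidth 2.
One such decomposition:
Bags: B1 = {1, 2, 3}  B2 = {0, 1, 3}
Tree: B1–B2

Every bag has size at most 3, so the width is 3 − 1 = 2 and tw(G) ≤ 2. Conversely, {0, 1, 3} is a clique of size 3, and the vertices of any clique must share a bag in every tree decomposition; so some bag has ≥ 3 vertices and tw(G) ≥ 2. Combining the bounds, tw(G) = 2.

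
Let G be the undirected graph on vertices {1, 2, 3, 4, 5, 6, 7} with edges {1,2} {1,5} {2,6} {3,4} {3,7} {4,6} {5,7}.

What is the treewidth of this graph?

2

A width-2 tree decomposition is:
Bags: B1 = {3, 4, 7}  B2 = {4, 5, 7}  B3 = {1, 4, 5}  B4 = {1, 2, 4}  B5 = {2, 4, 6}
Tree: B1–B2, B2–B3, B3–B4, B4–B5
Each bag holds 3 vertices, so the decomposition has width 2, which upper-bounds the treewidth. The edges 4–3–7–5–1–2–6–4 form a cycle, so G is not a tree and its treewidth is at least 2. Combining the bounds, tw(G) = 2.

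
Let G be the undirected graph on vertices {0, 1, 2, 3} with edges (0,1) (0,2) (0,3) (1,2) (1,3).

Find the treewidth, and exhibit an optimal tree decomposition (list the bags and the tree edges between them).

Treewidth 2.
One such decomposition:
Bags: B1 = {0, 1, 3}  B2 = {0, 1, 2}
Tree: B1–B2

Every bag has size at most 3, so the width is 3 − 1 = 2 and tw(G) ≤ 2. On the other hand G contains the 3-clique {0, 1, 2}. A clique must lie in a single bag of any decomposition, so no decomposition can have width below 2. Hence tw(G) = 2 exactly.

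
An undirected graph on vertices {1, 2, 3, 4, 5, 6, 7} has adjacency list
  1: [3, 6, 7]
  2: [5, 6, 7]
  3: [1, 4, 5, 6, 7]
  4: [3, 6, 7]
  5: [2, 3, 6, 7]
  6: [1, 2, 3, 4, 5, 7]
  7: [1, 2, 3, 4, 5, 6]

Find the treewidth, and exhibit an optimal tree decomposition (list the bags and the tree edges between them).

The largest bag has 4 vertices, giving width 3; this decomposition certifies tw(G) ≤ 3. Conversely, {2, 5, 6, 7} is a clique of size 4, and the vertices of any clique must share a bag in every tree decomposition; so some bag has ≥ 4 vertices and tw(G) ≥ 3. Combining the bounds, tw(G) = 3.

Treewidth 3.
One such decomposition:
Bags: B1 = {3, 5, 6, 7}  B2 = {2, 5, 6, 7}  B3 = {1, 3, 6, 7}  B4 = {3, 4, 6, 7}
Tree: B1–B2, B1–B3, B3–B4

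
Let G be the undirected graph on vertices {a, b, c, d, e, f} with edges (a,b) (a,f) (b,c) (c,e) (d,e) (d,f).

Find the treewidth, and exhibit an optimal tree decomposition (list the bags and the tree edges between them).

Treewidth 2.
One such decomposition:
Bags: B1 = {c, d, e}  B2 = {b, c, d}  B3 = {a, b, d}  B4 = {a, d, f}
Tree: B1–B2, B2–B3, B3–B4

The largest bag has 3 vertices, giving width 2; this decomposition certifies tw(G) ≤ 2. Since d–e–c–b–a–f–d is a cycle in G, G is not acyclic. Forests are exactly the graphs of treewidth ≤ 1, so tw(G) ≥ 2. Combining the bounds, tw(G) = 2.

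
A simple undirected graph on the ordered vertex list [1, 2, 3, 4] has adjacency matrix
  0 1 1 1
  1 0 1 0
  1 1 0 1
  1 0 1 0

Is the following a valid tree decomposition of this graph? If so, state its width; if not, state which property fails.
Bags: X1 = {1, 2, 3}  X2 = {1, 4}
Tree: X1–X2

No — edge (3,4) lies in no bag.

A tree decomposition must satisfy three properties: every vertex lies in some bag; for every edge, both endpoints lie together in some bag; and for every vertex, the bags containing it form a connected subtree. Here edge (3,4) lies in no bag, so the decomposition is invalid.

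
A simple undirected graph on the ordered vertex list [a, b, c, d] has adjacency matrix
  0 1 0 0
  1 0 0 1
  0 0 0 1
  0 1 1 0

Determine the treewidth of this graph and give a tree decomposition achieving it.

Treewidth 1.
One optimal decomposition is:
Bags: B1 = {b, d}  B2 = {a, b}  B3 = {c, d}
Tree: B1–B2, B1–B3

Every bag has size at most 2, so the width is 2 − 1 = 1 and tw(G) ≤ 1. Since G has at least one edge (e.g. b–d), it is not an edgeless graph, so tw(G) ≥ 1. The upper and lower bounds meet at 1, so that is the treewidth.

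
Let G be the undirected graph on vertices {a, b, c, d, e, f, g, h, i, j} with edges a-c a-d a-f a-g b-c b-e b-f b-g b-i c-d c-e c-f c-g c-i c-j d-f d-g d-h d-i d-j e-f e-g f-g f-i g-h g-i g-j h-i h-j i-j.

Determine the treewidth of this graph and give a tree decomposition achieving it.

Treewidth 4.
One optimal decomposition is:
Bags: B1 = {b, c, e, f, g}  B2 = {b, c, f, g, i}  B3 = {c, d, f, g, i}  B4 = {c, d, g, i, j}  B5 = {d, g, h, i, j}  B6 = {a, c, d, f, g}
Tree: B1–B2, B2–B3, B3–B4, B4–B5, B3–B6

The largest bag has 5 vertices, giving width 4; this decomposition certifies tw(G) ≤ 4. Conversely, {d, g, h, i, j} is a clique of size 5, and the vertices of any clique must share a bag in every tree decomposition; so some bag has ≥ 5 vertices and tw(G) ≥ 4. The upper and lower bounds meet at 4, so that is the treewidth.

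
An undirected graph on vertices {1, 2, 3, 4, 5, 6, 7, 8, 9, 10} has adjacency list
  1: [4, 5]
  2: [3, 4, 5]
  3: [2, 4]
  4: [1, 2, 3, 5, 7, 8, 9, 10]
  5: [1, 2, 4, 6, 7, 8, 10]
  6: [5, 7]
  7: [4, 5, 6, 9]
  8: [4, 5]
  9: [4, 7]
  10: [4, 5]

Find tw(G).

A width-2 tree decomposition is:
Bags: B1 = {4, 5, 8}  B2 = {2, 4, 5}  B3 = {4, 5, 7}  B4 = {1, 4, 5}  B5 = {4, 5, 10}  B6 = {2, 3, 4}  B7 = {4, 7, 9}  B8 = {5, 6, 7}
Tree: B1–B2, B1–B3, B3–B4, B4–B5, B2–B6, B3–B7, B3–B8
The largest bag has 3 vertices, giving width 2; this decomposition certifies tw(G) ≤ 2. For the lower bound, the 3 vertices {4, 7, 9} are pairwise adjacent, and any tree decomposition puts a clique entirely inside one bag — forcing width ≥ 2. Combining the bounds, tw(G) = 2.

2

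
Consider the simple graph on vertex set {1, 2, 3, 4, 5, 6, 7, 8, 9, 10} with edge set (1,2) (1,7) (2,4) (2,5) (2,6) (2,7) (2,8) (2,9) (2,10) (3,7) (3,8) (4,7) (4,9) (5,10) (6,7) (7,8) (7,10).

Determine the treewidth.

A width-2 tree decomposition is:
Bags: B1 = {2, 4, 7}  B2 = {2, 6, 7}  B3 = {2, 4, 9}  B4 = {2, 7, 10}  B5 = {1, 2, 7}  B6 = {2, 5, 10}  B7 = {2, 7, 8}  B8 = {3, 7, 8}
Tree: B1–B2, B1–B3, B1–B4, B2–B5, B4–B6, B1–B7, B7–B8
Each bag holds 3 vertices, so the decomposition has width 2, which upper-bounds the treewidth. Conversely, {2, 4, 9} is a clique of size 3, and the vertices of any clique must share a bag in every tree decomposition; so some bag has ≥ 3 vertices and tw(G) ≥ 2. The upper and lower bounds meet at 2, so that is the treewidth.

2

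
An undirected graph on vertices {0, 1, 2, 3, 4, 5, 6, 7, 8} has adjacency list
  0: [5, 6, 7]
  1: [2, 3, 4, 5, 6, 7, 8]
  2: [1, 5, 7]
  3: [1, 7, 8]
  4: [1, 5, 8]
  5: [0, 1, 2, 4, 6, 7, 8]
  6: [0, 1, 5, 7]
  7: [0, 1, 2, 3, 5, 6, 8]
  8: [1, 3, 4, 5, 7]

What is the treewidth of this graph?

3

A width-3 tree decomposition is:
Bags: B1 = {1, 2, 5, 7}  B2 = {1, 5, 7, 8}  B3 = {1, 3, 7, 8}  B4 = {1, 4, 5, 8}  B5 = {1, 5, 6, 7}  B6 = {0, 5, 6, 7}
Tree: B1–B2, B2–B3, B2–B4, B1–B5, B5–B6
The largest bag has 4 vertices, giving width 3; this decomposition certifies tw(G) ≤ 3. On the other hand G contains the 4-clique {0, 5, 6, 7}. A clique must lie in a single bag of any decomposition, so no decomposition can have width below 3. Hence tw(G) = 3 exactly.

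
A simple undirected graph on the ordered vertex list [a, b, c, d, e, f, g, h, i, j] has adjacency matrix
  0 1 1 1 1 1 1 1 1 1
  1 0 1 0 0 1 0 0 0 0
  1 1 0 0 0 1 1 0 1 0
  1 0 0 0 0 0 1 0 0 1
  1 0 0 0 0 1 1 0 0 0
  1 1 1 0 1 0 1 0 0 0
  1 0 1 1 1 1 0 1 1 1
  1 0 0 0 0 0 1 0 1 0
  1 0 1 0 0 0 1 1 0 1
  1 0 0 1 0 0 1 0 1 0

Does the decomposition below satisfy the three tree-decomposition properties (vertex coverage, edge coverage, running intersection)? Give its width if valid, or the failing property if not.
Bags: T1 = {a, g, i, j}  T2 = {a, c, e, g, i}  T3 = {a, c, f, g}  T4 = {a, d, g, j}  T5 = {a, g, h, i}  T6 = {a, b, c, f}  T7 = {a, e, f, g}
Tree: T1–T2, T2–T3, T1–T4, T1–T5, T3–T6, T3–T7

A tree decomposition must satisfy three properties: every vertex lies in some bag; for every edge, both endpoints lie together in some bag; and for every vertex, the bags containing it form a connected subtree. Here bags containing vertex e are not connected in the tree, so the decomposition is invalid.

No — bags containing vertex e are not connected in the tree.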